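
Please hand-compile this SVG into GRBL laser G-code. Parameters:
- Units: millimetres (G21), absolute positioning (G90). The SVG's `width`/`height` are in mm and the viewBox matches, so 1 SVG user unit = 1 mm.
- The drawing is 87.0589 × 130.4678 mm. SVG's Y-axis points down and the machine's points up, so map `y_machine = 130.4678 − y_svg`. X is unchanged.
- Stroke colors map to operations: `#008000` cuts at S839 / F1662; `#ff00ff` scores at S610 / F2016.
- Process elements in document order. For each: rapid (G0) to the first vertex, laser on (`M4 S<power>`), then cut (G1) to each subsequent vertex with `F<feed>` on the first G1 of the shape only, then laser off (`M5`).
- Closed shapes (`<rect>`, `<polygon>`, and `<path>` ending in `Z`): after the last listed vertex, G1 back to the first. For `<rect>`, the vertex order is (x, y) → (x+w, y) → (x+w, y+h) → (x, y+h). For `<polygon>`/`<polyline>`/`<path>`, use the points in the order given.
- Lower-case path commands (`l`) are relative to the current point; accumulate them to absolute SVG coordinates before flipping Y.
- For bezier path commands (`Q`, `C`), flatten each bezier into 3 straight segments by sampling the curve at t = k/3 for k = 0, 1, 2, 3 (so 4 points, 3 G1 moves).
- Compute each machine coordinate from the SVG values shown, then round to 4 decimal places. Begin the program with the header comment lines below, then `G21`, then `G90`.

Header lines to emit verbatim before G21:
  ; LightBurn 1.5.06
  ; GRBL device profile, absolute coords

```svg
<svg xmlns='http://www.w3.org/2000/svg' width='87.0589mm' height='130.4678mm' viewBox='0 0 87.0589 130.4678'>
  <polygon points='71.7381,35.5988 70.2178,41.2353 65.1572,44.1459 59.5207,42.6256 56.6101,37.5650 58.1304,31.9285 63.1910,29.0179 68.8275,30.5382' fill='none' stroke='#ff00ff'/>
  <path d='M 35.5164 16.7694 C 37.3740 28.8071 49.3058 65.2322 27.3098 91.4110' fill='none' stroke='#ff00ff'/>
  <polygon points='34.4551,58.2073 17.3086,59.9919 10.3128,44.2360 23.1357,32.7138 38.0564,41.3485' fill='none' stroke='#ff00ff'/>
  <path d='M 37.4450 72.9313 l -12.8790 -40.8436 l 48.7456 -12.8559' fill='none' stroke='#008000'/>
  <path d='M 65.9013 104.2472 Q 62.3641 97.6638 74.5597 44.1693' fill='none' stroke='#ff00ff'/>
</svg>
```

viewBox `0 0 87.0589 130.4678` with mm width/height → 1 unit = 1 mm. Flip: y_m = 130.4678 − y_svg.

**Shape 1** — `<polygon>` regular polygon, stroke `#ff00ff` → score (S610, F2016). Machine vertices: (71.7381,94.8690) → (70.2178,89.2325) → (65.1572,86.3219) → (59.5207,87.8422) → (56.6101,92.9028) → (58.1304,98.5393) → (63.1910,101.4499) → (68.8275,99.9296) → (71.7381,94.8690). Closed: final G1 returns to the first vertex.

**Shape 2** — `<path>` cubic bezier, stroke `#ff00ff` → score (S610, F2016). Control points (SVG): P0=(35.5164,16.7694), P1=(37.3740,28.8071), P2=(49.3058,65.2322), P3=(27.3098,91.4110); sampled at t=k/3. Machine vertices: (35.5164,113.6984) → (39.1024,94.8143) → (39.6262,67.3683) → (27.3098,39.0568). Open path.

**Shape 3** — `<polygon>` regular polygon, stroke `#ff00ff` → score (S610, F2016). Machine vertices: (34.4551,72.2605) → (17.3086,70.4759) → (10.3128,86.2318) → (23.1357,97.7540) → (38.0564,89.1193) → (34.4551,72.2605). Closed: final G1 returns to the first vertex.

**Shape 4** — `<path>` open polyline, stroke `#008000` → cut (S839, F1662). Machine vertices: (37.4450,57.5365) → (24.5660,98.3801) → (73.3116,111.2360). Open path.

**Shape 5** — `<path>` quadratic bezier, stroke `#ff00ff` → score (S610, F2016). Control points (SVG): P0=(65.9013,104.2472), P1=(62.3641,97.6638), P2=(74.5597,44.1693); sampled at t=k/3. Machine vertices: (65.9013,26.2206) → (65.2913,35.8219) → (68.1774,55.8478) → (74.5597,86.2985). Open path.

; LightBurn 1.5.06
; GRBL device profile, absolute coords
G21
G90
G0 X71.7381 Y94.8690
M4 S610
G1 X70.2178 Y89.2325 F2016
G1 X65.1572 Y86.3219
G1 X59.5207 Y87.8422
G1 X56.6101 Y92.9028
G1 X58.1304 Y98.5393
G1 X63.1910 Y101.4499
G1 X68.8275 Y99.9296
G1 X71.7381 Y94.8690
M5
G0 X35.5164 Y113.6984
M4 S610
G1 X39.1024 Y94.8143 F2016
G1 X39.6262 Y67.3683
G1 X27.3098 Y39.0568
M5
G0 X34.4551 Y72.2605
M4 S610
G1 X17.3086 Y70.4759 F2016
G1 X10.3128 Y86.2318
G1 X23.1357 Y97.7540
G1 X38.0564 Y89.1193
G1 X34.4551 Y72.2605
M5
G0 X37.4450 Y57.5365
M4 S839
G1 X24.5660 Y98.3801 F1662
G1 X73.3116 Y111.2360
M5
G0 X65.9013 Y26.2206
M4 S610
G1 X65.2913 Y35.8219 F2016
G1 X68.1774 Y55.8478
G1 X74.5597 Y86.2985
M5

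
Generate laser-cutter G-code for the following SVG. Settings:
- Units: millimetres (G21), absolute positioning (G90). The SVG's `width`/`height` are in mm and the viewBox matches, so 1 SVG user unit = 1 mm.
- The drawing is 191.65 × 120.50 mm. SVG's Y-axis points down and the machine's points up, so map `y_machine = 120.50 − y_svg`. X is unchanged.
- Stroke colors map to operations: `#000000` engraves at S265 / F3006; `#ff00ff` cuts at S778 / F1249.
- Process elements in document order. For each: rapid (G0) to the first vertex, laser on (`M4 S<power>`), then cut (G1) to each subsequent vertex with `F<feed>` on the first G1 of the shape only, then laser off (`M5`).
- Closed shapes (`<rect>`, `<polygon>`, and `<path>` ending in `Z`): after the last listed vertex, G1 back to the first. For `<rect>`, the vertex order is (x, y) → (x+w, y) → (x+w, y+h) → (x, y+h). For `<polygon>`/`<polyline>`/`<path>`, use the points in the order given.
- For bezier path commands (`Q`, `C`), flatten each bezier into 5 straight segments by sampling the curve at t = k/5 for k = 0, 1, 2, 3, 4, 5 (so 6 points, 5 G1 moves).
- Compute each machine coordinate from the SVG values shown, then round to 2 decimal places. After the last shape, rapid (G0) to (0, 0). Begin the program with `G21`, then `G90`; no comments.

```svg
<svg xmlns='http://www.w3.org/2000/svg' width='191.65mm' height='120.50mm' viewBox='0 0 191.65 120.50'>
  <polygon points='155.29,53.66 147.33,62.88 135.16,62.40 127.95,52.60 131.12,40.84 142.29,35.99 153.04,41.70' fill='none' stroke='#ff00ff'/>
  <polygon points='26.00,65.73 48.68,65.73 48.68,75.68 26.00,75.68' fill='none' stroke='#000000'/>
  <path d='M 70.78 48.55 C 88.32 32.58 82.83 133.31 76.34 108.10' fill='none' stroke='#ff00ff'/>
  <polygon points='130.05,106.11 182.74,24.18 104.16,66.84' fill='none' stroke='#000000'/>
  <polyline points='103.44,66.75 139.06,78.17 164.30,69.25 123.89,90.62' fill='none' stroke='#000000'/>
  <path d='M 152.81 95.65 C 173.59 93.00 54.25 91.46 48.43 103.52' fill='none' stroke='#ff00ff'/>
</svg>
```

Since the viewBox matches the mm dimensions, user units are millimetres directly. The only transform is the Y-flip y_m = 120.50 − y_svg.

Shape 1 is a regular polygon drawn with `<polygon>`. Its stroke #ff00ff means cut at S778, F1249. After flipping Y the toolpath is (155.29,66.84) → (147.33,57.62) → (135.16,58.10) → (127.95,67.90) → (131.12,79.66) → (142.29,84.51) → (153.04,78.80) → (155.29,66.84), returning to the start.

Shape 2 is a rectangle drawn with `<polygon>`. Its stroke #000000 means engrave at S265, F3006. After flipping Y the toolpath is (26.00,54.77) → (48.68,54.77) → (48.68,44.82) → (26.00,44.82) → (26.00,54.77), returning to the start.

Shape 3 is a cubic bezier drawn with `<path>`. Its stroke #ff00ff means cut at S778, F1249. After flipping Y the toolpath is (70.78,71.95) → (78.72,69.47) → (82.18,50.63) → (82.24,27.07) → (79.94,10.45) → (76.34,12.40).

Shape 4 is a closed polygon drawn with `<polygon>`. Its stroke #000000 means engrave at S265, F3006. After flipping Y the toolpath is (130.05,14.39) → (182.74,96.32) → (104.16,53.66) → (130.05,14.39), returning to the start.

Shape 5 is a open polyline drawn with `<polyline>`. Its stroke #000000 means engrave at S265, F3006. After flipping Y the toolpath is (103.44,53.75) → (139.06,42.33) → (164.30,51.25) → (123.89,29.88).

Shape 6 is a cubic bezier drawn with `<path>`. Its stroke #ff00ff means cut at S778, F1249. After flipping Y the toolpath is (152.81,24.85) → (150.49,26.21) → (126.72,26.70) → (93.67,25.72) → (63.52,22.68) → (48.43,16.98).

G21
G90
G0 X155.29 Y66.84
M4 S778
G1 X147.33 Y57.62 F1249
G1 X135.16 Y58.10
G1 X127.95 Y67.90
G1 X131.12 Y79.66
G1 X142.29 Y84.51
G1 X153.04 Y78.80
G1 X155.29 Y66.84
M5
G0 X26.00 Y54.77
M4 S265
G1 X48.68 Y54.77 F3006
G1 X48.68 Y44.82
G1 X26.00 Y44.82
G1 X26.00 Y54.77
M5
G0 X70.78 Y71.95
M4 S778
G1 X78.72 Y69.47 F1249
G1 X82.18 Y50.63
G1 X82.24 Y27.07
G1 X79.94 Y10.45
G1 X76.34 Y12.40
M5
G0 X130.05 Y14.39
M4 S265
G1 X182.74 Y96.32 F3006
G1 X104.16 Y53.66
G1 X130.05 Y14.39
M5
G0 X103.44 Y53.75
M4 S265
G1 X139.06 Y42.33 F3006
G1 X164.30 Y51.25
G1 X123.89 Y29.88
M5
G0 X152.81 Y24.85
M4 S778
G1 X150.49 Y26.21 F1249
G1 X126.72 Y26.70
G1 X93.67 Y25.72
G1 X63.52 Y22.68
G1 X48.43 Y16.98
M5
G0 X0.00 Y0.00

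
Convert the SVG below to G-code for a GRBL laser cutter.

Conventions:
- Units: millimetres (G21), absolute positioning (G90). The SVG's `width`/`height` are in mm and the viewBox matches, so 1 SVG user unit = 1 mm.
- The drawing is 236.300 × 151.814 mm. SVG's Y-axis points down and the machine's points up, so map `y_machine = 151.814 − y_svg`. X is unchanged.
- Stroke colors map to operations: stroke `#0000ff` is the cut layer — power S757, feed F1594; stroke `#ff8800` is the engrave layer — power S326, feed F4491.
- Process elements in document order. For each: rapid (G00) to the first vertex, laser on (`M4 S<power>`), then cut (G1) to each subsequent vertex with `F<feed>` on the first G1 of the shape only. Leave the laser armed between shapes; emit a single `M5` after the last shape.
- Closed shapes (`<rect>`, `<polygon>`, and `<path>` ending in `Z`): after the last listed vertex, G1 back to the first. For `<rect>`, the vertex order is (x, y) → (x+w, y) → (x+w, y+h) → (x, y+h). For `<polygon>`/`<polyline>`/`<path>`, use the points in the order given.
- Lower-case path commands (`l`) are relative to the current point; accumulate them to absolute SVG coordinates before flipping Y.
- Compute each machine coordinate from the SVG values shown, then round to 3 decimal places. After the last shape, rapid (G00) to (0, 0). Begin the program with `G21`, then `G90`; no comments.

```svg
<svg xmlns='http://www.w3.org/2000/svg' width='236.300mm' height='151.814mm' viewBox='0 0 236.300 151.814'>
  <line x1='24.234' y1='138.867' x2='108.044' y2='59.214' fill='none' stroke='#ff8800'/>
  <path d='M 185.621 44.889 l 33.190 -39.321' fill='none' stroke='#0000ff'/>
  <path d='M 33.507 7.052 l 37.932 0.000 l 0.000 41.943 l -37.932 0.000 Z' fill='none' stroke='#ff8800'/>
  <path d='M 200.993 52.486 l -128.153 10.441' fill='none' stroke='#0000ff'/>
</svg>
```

G21
G90
G00 X24.234 Y12.947
M4 S326
G1 X108.044 Y92.600 F4491
G00 X185.621 Y106.925
M4 S757
G1 X218.811 Y146.246 F1594
G00 X33.507 Y144.762
M4 S326
G1 X71.439 Y144.762 F4491
G1 X71.439 Y102.819
G1 X33.507 Y102.819
G1 X33.507 Y144.762
G00 X200.993 Y99.328
M4 S757
G1 X72.840 Y88.887 F1594
M5
G00 X0.000 Y0.000

viewBox `0 0 236.300 151.814` with mm width/height → 1 unit = 1 mm. Flip: y_m = 151.814 − y_svg.

**Shape 1** — `<line>` line segment, stroke `#ff8800` → engrave (S326, F4491). Machine vertices: (24.234,12.947) → (108.044,92.600). Open path.

**Shape 2** — `<path>` line segment, stroke `#0000ff` → cut (S757, F1594). Machine vertices: (185.621,106.925) → (218.811,146.246). Open path.

**Shape 3** — `<path>` rectangle, stroke `#ff8800` → engrave (S326, F4491). Machine vertices: (33.507,144.762) → (71.439,144.762) → (71.439,102.819) → (33.507,102.819) → (33.507,144.762). Closed: final G1 returns to the first vertex.

**Shape 4** — `<path>` line segment, stroke `#0000ff` → cut (S757, F1594). Machine vertices: (200.993,99.328) → (72.840,88.887). Open path.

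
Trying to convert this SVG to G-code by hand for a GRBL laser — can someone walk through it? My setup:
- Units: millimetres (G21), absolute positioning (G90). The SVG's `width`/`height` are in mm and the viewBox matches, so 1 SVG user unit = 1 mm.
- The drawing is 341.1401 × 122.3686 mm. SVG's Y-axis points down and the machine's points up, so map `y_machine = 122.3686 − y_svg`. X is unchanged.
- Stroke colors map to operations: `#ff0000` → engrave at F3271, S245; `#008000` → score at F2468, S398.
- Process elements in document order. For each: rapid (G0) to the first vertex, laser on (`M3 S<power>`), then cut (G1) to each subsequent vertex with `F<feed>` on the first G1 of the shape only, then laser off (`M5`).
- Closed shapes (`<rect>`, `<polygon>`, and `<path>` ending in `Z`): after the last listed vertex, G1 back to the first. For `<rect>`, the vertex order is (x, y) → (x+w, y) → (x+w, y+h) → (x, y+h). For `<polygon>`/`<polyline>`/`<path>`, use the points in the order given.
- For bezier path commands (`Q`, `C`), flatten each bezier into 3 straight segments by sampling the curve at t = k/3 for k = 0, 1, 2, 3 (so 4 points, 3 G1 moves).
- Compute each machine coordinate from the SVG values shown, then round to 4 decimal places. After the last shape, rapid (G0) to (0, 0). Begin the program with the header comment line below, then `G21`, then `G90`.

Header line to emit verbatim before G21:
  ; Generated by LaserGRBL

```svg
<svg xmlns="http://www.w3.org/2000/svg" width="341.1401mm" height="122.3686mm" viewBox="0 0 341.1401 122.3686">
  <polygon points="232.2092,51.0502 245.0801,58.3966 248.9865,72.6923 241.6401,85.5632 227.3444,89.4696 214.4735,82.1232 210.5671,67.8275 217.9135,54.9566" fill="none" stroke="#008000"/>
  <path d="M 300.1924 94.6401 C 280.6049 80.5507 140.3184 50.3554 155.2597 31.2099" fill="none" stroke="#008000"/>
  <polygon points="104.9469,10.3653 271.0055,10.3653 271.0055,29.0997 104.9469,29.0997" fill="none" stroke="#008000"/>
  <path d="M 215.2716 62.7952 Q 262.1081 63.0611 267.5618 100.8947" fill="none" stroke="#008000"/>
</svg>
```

; Generated by LaserGRBL
G21
G90
G0 X232.2092 Y71.3184
M3 S398
G1 X245.0801 Y63.9720 F2468
G1 X248.9865 Y49.6763
G1 X241.6401 Y36.8054
G1 X227.3444 Y32.8990
G1 X214.4735 Y40.2454
G1 X210.5671 Y54.5411
G1 X217.9135 Y67.4120
G1 X232.2092 Y71.3184
M5
G0 X300.1924 Y27.7285
M3 S398
G1 X250.5914 Y46.1808 F2468
G1 X181.8415 Y69.3357
G1 X155.2597 Y91.1587
M5
G0 X104.9469 Y112.0033
M3 S398
G1 X271.0055 Y112.0033 F2468
G1 X271.0055 Y93.2689
G1 X104.9469 Y93.2689
G1 X104.9469 Y112.0033
M5
G0 X215.2716 Y59.5734
M3 S398
G1 X241.8978 Y55.2219 F2468
G1 X259.3279 Y42.5221
G1 X267.5618 Y21.4739
M5
G0 X0.0000 Y0.0000

Since the viewBox matches the mm dimensions, user units are millimetres directly. The only transform is the Y-flip y_m = 122.3686 − y_svg.

Shape 1 is a regular polygon drawn with `<polygon>`. Its stroke #008000 means score at S398, F2468. After flipping Y the toolpath is (232.2092,71.3184) → (245.0801,63.9720) → (248.9865,49.6763) → (241.6401,36.8054) → (227.3444,32.8990) → (214.4735,40.2454) → (210.5671,54.5411) → (217.9135,67.4120) → (232.2092,71.3184), returning to the start.

Shape 2 is a cubic bezier drawn with `<path>`. Its stroke #008000 means score at S398, F2468. After flipping Y the toolpath is (300.1924,27.7285) → (250.5914,46.1808) → (181.8415,69.3357) → (155.2597,91.1587).

Shape 3 is a rectangle drawn with `<polygon>`. Its stroke #008000 means score at S398, F2468. After flipping Y the toolpath is (104.9469,112.0033) → (271.0055,112.0033) → (271.0055,93.2689) → (104.9469,93.2689) → (104.9469,112.0033), returning to the start.

Shape 4 is a quadratic bezier drawn with `<path>`. Its stroke #008000 means score at S398, F2468. After flipping Y the toolpath is (215.2716,59.5734) → (241.8978,55.2219) → (259.3279,42.5221) → (267.5618,21.4739).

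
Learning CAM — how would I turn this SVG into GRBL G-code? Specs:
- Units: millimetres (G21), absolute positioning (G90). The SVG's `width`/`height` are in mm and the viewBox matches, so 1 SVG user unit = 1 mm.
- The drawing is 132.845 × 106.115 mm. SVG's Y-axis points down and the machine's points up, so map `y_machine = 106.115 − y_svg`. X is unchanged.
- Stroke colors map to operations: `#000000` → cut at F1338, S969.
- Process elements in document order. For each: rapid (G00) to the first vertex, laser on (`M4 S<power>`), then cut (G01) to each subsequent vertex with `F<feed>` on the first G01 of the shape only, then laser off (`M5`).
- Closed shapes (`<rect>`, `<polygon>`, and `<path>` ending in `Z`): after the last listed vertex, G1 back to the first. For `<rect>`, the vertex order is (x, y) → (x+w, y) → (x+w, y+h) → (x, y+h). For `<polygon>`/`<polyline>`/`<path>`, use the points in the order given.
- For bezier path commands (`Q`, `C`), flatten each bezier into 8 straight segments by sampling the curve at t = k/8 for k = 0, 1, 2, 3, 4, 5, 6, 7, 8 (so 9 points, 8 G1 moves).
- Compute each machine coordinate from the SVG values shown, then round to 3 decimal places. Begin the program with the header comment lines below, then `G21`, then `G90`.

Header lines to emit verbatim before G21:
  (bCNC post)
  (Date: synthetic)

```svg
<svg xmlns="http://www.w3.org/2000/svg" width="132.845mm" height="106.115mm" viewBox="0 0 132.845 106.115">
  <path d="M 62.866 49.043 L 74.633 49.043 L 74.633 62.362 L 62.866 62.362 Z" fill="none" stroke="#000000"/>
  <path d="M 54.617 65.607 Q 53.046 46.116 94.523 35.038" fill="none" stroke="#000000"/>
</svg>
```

Since the viewBox matches the mm dimensions, user units are millimetres directly. The only transform is the Y-flip y_m = 106.115 − y_svg.

Shape 1 is a rectangle drawn with `<path>`. Its stroke #000000 means cut at S969, F1338. After flipping Y the toolpath is (62.866,57.072) → (74.633,57.072) → (74.633,43.753) → (62.866,43.753) → (62.866,57.072), returning to the start.

Shape 2 is a quadratic bezier drawn with `<path>`. Its stroke #000000 means cut at S969, F1338. After flipping Y the toolpath is (54.617,40.508) → (54.897,45.249) → (56.522,49.728) → (59.492,53.943) → (63.808,57.896) → (69.469,61.585) → (76.475,65.012) → (84.826,68.176) → (94.523,71.077).

(bCNC post)
(Date: synthetic)
G21
G90
G00 X62.866 Y57.072
M4 S969
G01 X74.633 Y57.072 F1338
G01 X74.633 Y43.753
G01 X62.866 Y43.753
G01 X62.866 Y57.072
M5
G00 X54.617 Y40.508
M4 S969
G01 X54.897 Y45.249 F1338
G01 X56.522 Y49.728
G01 X59.492 Y53.943
G01 X63.808 Y57.896
G01 X69.469 Y61.585
G01 X76.475 Y65.012
G01 X84.826 Y68.176
G01 X94.523 Y71.077
M5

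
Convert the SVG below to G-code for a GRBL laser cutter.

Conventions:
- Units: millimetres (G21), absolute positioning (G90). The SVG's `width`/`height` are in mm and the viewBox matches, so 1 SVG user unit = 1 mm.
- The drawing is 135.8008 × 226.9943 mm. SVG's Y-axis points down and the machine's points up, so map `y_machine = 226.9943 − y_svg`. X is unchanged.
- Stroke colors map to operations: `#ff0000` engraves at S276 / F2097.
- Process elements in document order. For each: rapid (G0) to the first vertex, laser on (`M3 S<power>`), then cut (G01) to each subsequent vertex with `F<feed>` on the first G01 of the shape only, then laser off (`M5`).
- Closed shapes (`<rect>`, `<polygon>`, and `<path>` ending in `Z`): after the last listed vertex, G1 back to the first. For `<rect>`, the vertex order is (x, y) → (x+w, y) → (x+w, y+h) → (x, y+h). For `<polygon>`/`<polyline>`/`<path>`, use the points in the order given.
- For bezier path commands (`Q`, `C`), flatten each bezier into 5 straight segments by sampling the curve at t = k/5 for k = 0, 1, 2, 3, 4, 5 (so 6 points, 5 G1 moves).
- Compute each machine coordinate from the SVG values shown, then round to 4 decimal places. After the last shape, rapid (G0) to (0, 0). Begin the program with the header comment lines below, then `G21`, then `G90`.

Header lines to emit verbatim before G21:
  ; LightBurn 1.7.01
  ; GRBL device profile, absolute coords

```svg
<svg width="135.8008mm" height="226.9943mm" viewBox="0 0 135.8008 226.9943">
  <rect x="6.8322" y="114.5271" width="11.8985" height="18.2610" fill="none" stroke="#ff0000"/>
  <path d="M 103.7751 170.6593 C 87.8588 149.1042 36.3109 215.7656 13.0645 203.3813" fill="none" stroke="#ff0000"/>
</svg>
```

1 u = 1 mm; y_m = 226.9943 − y.

[1] `<rect>` rectangle, #ff0000→engrave S276 F2097: (6.8322,112.4672) → (18.7307,112.4672) → (18.7307,94.2062) → (6.8322,94.2062) → (6.8322,112.4672) (closed)

[2] `<path>` cubic bezier, #ff0000→engrave S276 F2097: (103.7751,56.3350) → (90.4610,60.0202) → (71.6641,50.5620) → (50.4532,35.9890) → (29.8971,24.3298) → (13.0645,23.6130)

; LightBurn 1.7.01
; GRBL device profile, absolute coords
G21
G90
G0 X6.8322 Y112.4672
M3 S276
G01 X18.7307 Y112.4672 F2097
G01 X18.7307 Y94.2062
G01 X6.8322 Y94.2062
G01 X6.8322 Y112.4672
M5
G0 X103.7751 Y56.3350
M3 S276
G01 X90.4610 Y60.0202 F2097
G01 X71.6641 Y50.5620
G01 X50.4532 Y35.9890
G01 X29.8971 Y24.3298
G01 X13.0645 Y23.6130
M5
G0 X0.0000 Y0.0000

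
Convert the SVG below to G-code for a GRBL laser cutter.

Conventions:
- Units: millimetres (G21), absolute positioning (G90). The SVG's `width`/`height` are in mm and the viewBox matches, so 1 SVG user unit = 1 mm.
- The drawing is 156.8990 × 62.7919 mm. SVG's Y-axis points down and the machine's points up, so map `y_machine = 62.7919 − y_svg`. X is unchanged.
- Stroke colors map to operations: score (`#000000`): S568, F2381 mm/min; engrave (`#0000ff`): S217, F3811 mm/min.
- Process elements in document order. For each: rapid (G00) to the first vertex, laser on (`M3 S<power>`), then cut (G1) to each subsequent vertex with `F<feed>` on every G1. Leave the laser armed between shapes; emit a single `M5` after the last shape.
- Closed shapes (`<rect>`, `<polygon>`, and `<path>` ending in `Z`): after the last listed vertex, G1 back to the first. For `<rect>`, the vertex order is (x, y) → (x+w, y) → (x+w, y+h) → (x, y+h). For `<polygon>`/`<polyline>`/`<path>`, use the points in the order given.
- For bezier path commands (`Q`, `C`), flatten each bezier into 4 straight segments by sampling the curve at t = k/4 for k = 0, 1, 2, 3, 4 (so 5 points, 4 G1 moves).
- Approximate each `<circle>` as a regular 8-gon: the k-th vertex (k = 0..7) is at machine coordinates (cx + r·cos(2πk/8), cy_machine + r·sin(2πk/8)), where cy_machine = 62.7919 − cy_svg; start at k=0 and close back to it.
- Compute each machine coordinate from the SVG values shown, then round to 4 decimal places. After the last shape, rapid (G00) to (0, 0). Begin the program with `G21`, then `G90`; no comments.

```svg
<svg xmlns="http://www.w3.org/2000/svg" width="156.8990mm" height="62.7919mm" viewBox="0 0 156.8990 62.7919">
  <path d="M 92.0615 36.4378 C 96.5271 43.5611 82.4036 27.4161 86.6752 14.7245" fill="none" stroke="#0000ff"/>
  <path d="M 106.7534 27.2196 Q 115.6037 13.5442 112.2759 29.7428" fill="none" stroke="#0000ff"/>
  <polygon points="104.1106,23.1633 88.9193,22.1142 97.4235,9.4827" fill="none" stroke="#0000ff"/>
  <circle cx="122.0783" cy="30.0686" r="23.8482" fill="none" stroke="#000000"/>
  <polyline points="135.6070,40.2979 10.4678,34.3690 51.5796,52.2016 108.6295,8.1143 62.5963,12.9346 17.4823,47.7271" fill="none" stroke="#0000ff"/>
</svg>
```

Since the viewBox matches the mm dimensions, user units are millimetres directly. The only transform is the Y-flip y_m = 62.7919 − y_svg.

Shape 1 is a cubic bezier drawn with `<path>`. Its stroke #0000ff means engrave at S217, F3811. After flipping Y the toolpath is (92.0615,26.3541) → (92.5031,24.9569) → (89.4411,29.7802) → (86.3427,38.3187) → (86.6752,48.0674).

Shape 2 is a quadratic bezier drawn with `<path>`. Its stroke #0000ff means engrave at S217, F3811. After flipping Y the toolpath is (106.7534,35.5723) → (110.4174,40.5429) → (112.5592,41.7792) → (113.1787,39.2813) → (112.2759,33.0491).

Shape 3 is a regular polygon drawn with `<polygon>`. Its stroke #0000ff means engrave at S217, F3811. After flipping Y the toolpath is (104.1106,39.6286) → (88.9193,40.6777) → (97.4235,53.3092) → (104.1106,39.6286), returning to the start.

Shape 4 is a circle drawn with `<circle>`. Its stroke #000000 means score at S568, F2381. After flipping Y the toolpath is (145.9265,32.7233) → (138.9415,49.5865) → (122.0783,56.5715) → (105.2151,49.5865) → (98.2301,32.7233) → (105.2151,15.8601) → (122.0783,8.8751) → (138.9415,15.8601) → (145.9265,32.7233), returning to the start.

Shape 5 is a open polyline drawn with `<polyline>`. Its stroke #0000ff means engrave at S217, F3811. After flipping Y the toolpath is (135.6070,22.4940) → (10.4678,28.4229) → (51.5796,10.5903) → (108.6295,54.6776) → (62.5963,49.8573) → (17.4823,15.0648).

G21
G90
G00 X92.0615 Y26.3541
M3 S217
G1 X92.5031 Y24.9569 F3811
G1 X89.4411 Y29.7802 F3811
G1 X86.3427 Y38.3187 F3811
G1 X86.6752 Y48.0674 F3811
G00 X106.7534 Y35.5723
M3 S217
G1 X110.4174 Y40.5429 F3811
G1 X112.5592 Y41.7792 F3811
G1 X113.1787 Y39.2813 F3811
G1 X112.2759 Y33.0491 F3811
G00 X104.1106 Y39.6286
M3 S217
G1 X88.9193 Y40.6777 F3811
G1 X97.4235 Y53.3092 F3811
G1 X104.1106 Y39.6286 F3811
G00 X145.9265 Y32.7233
M3 S568
G1 X138.9415 Y49.5865 F2381
G1 X122.0783 Y56.5715 F2381
G1 X105.2151 Y49.5865 F2381
G1 X98.2301 Y32.7233 F2381
G1 X105.2151 Y15.8601 F2381
G1 X122.0783 Y8.8751 F2381
G1 X138.9415 Y15.8601 F2381
G1 X145.9265 Y32.7233 F2381
G00 X135.6070 Y22.4940
M3 S217
G1 X10.4678 Y28.4229 F3811
G1 X51.5796 Y10.5903 F3811
G1 X108.6295 Y54.6776 F3811
G1 X62.5963 Y49.8573 F3811
G1 X17.4823 Y15.0648 F3811
M5
G00 X0.0000 Y0.0000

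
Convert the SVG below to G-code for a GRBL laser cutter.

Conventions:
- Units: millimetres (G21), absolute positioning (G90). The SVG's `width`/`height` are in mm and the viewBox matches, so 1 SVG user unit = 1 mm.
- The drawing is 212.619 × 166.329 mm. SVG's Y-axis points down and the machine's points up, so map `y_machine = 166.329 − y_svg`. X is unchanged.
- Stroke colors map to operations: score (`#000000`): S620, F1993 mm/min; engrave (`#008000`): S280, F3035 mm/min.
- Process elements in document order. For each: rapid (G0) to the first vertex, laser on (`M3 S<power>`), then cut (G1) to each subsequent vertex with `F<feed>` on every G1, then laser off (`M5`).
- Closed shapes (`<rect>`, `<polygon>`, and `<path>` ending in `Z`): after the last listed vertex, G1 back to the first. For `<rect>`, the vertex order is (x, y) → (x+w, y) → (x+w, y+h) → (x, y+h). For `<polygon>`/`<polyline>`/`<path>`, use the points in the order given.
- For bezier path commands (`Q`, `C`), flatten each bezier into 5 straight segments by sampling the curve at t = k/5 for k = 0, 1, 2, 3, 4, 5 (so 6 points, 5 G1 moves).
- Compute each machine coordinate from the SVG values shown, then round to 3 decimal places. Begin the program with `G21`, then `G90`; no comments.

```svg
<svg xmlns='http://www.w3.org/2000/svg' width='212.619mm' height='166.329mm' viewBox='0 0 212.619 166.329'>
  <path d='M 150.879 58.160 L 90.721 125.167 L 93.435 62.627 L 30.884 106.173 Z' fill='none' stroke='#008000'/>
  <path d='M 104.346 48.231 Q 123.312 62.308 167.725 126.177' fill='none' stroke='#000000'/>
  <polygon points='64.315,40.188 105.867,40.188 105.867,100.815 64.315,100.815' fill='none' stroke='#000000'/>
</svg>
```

viewBox `0 0 212.619 166.329` with mm width/height → 1 unit = 1 mm. Flip: y_m = 166.329 − y_svg.

**Shape 1** — `<path>` closed polygon, stroke `#008000` → engrave (S280, F3035). Machine vertices: (150.879,108.169) → (90.721,41.162) → (93.435,103.702) → (30.884,60.156) → (150.879,108.169). Closed: final G1 returns to the first vertex.

**Shape 2** — `<path>` quadratic bezier, stroke `#000000` → score (S620, F1993). Control points (SVG): P0=(104.346,48.231), P1=(123.312,62.308), P2=(167.725,126.177); sampled at t=k/5. Machine vertices: (104.346,118.098) → (112.950,110.476) → (123.590,98.870) → (136.266,83.280) → (150.978,63.708) → (167.725,40.152). Open path.

**Shape 3** — `<polygon>` rectangle, stroke `#000000` → score (S620, F1993). Machine vertices: (64.315,126.141) → (105.867,126.141) → (105.867,65.514) → (64.315,65.514) → (64.315,126.141). Closed: final G1 returns to the first vertex.

G21
G90
G0 X150.879 Y108.169
M3 S280
G1 X90.721 Y41.162 F3035
G1 X93.435 Y103.702 F3035
G1 X30.884 Y60.156 F3035
G1 X150.879 Y108.169 F3035
M5
G0 X104.346 Y118.098
M3 S620
G1 X112.950 Y110.476 F1993
G1 X123.590 Y98.870 F1993
G1 X136.266 Y83.280 F1993
G1 X150.978 Y63.708 F1993
G1 X167.725 Y40.152 F1993
M5
G0 X64.315 Y126.141
M3 S620
G1 X105.867 Y126.141 F1993
G1 X105.867 Y65.514 F1993
G1 X64.315 Y65.514 F1993
G1 X64.315 Y126.141 F1993
M5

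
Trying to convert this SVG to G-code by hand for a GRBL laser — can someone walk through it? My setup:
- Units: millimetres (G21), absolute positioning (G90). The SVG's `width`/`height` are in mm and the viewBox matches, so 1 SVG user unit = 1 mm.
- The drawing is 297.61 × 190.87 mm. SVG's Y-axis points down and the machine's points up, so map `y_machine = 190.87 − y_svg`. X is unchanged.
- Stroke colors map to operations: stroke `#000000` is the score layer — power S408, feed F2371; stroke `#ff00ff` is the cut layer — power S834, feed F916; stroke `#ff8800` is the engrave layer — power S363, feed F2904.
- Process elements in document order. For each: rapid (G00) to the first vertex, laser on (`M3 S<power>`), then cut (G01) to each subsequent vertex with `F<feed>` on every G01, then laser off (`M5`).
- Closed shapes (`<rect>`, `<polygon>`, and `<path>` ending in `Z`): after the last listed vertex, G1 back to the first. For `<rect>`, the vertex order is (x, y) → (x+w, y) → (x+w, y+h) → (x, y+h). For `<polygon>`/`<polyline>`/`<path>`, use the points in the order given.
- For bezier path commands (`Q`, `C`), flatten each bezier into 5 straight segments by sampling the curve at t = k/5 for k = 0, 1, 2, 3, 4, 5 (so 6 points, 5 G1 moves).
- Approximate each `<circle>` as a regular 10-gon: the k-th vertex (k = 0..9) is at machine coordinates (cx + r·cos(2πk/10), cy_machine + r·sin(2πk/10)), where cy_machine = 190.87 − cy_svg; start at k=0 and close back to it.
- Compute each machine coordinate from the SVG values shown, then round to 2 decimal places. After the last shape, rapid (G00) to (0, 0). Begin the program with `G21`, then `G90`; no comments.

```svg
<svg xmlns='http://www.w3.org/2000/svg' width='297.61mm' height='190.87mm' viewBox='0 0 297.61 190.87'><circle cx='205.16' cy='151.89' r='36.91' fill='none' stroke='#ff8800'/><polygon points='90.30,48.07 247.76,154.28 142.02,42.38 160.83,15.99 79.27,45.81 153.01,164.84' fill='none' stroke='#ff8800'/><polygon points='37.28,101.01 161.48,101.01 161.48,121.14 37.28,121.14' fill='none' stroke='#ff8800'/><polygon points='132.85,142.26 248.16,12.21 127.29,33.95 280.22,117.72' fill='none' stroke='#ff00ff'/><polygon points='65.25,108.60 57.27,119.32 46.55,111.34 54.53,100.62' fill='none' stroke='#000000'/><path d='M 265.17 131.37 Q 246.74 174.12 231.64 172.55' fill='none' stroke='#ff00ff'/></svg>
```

G21
G90
G00 X242.07 Y38.98
M3 S363
G01 X235.02 Y60.68 F2904
G01 X216.57 Y74.08 F2904
G01 X193.75 Y74.08 F2904
G01 X175.30 Y60.68 F2904
G01 X168.25 Y38.98 F2904
G01 X175.30 Y17.28 F2904
G01 X193.75 Y3.88 F2904
G01 X216.57 Y3.88 F2904
G01 X235.02 Y17.28 F2904
G01 X242.07 Y38.98 F2904
M5
G00 X90.30 Y142.80
M3 S363
G01 X247.76 Y36.59 F2904
G01 X142.02 Y148.49 F2904
G01 X160.83 Y174.88 F2904
G01 X79.27 Y145.06 F2904
G01 X153.01 Y26.03 F2904
G01 X90.30 Y142.80 F2904
M5
G00 X37.28 Y89.86
M3 S363
G01 X161.48 Y89.86 F2904
G01 X161.48 Y69.73 F2904
G01 X37.28 Y69.73 F2904
G01 X37.28 Y89.86 F2904
M5
G00 X132.85 Y48.61
M3 S834
G01 X248.16 Y178.66 F916
G01 X127.29 Y156.92 F916
G01 X280.22 Y73.15 F916
G01 X132.85 Y48.61 F916
M5
G00 X65.25 Y82.27
M3 S408
G01 X57.27 Y71.55 F2371
G01 X46.55 Y79.53 F2371
G01 X54.53 Y90.25 F2371
G01 X65.25 Y82.27 F2371
M5
G00 X265.17 Y59.50
M3 S834
G01 X257.93 Y44.17 F916
G01 X250.96 Y32.39 F916
G01 X244.25 Y24.16 F916
G01 X237.81 Y19.46 F916
G01 X231.64 Y18.32 F916
M5
G00 X0.00 Y0.00

1 u = 1 mm; y_m = 190.87 − y.

[1] `<circle>` circle, #ff8800→engrave S363 F2904: (242.07,38.98) → (235.02,60.68) → (216.57,74.08) → (193.75,74.08) → (175.30,60.68) → (168.25,38.98) → (175.30,17.28) → (193.75,3.88) → (216.57,3.88) → (235.02,17.28) → (242.07,38.98) (closed)

[2] `<polygon>` closed polygon, #ff8800→engrave S363 F2904: (90.30,142.80) → (247.76,36.59) → (142.02,148.49) → (160.83,174.88) → (79.27,145.06) → (153.01,26.03) → (90.30,142.80) (closed)

[3] `<polygon>` rectangle, #ff8800→engrave S363 F2904: (37.28,89.86) → (161.48,89.86) → (161.48,69.73) → (37.28,69.73) → (37.28,89.86) (closed)

[4] `<polygon>` closed polygon, #ff00ff→cut S834 F916: (132.85,48.61) → (248.16,178.66) → (127.29,156.92) → (280.22,73.15) → (132.85,48.61) (closed)

[5] `<polygon>` regular polygon, #000000→score S408 F2371: (65.25,82.27) → (57.27,71.55) → (46.55,79.53) → (54.53,90.25) → (65.25,82.27) (closed)

[6] `<path>` quadratic bezier, #ff00ff→cut S834 F916: (265.17,59.50) → (257.93,44.17) → (250.96,32.39) → (244.25,24.16) → (237.81,19.46) → (231.64,18.32)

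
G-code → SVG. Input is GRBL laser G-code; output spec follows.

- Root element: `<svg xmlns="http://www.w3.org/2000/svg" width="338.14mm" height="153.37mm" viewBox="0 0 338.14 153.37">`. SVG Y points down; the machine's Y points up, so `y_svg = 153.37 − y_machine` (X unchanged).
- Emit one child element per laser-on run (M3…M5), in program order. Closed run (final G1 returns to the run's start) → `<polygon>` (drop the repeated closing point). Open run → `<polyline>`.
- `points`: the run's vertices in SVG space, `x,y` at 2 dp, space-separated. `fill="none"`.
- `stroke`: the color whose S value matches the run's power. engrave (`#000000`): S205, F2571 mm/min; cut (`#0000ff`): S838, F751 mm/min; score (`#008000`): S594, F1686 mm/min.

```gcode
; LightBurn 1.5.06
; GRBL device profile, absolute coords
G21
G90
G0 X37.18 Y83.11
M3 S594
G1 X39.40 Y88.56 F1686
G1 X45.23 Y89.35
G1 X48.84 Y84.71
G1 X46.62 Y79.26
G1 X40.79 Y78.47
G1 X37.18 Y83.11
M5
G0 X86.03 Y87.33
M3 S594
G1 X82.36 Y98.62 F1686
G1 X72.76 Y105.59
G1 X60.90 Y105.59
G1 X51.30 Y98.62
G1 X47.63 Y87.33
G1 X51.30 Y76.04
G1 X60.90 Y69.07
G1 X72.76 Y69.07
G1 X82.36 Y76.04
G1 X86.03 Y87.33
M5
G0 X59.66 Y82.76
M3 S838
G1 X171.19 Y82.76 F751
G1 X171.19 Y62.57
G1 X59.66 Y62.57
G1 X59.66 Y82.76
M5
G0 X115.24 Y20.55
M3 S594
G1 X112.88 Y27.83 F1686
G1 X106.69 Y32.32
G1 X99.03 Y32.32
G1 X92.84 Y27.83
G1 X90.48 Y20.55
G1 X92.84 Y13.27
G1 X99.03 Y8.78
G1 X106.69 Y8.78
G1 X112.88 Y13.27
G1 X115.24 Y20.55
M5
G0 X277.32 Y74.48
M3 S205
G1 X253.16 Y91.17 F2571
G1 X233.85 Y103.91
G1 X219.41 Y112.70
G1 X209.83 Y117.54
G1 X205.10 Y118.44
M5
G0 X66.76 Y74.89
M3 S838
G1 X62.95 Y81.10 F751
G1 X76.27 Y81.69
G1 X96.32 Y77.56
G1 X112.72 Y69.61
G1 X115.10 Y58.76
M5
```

<svg xmlns="http://www.w3.org/2000/svg" width="338.14mm" height="153.37mm" viewBox="0 0 338.14 153.37">
  <polygon points="37.18,70.26 39.40,64.81 45.23,64.02 48.84,68.66 46.62,74.11 40.79,74.90" fill="none" stroke="#008000"/>
  <polygon points="86.03,66.04 82.36,54.75 72.76,47.78 60.90,47.78 51.30,54.75 47.63,66.04 51.30,77.33 60.90,84.30 72.76,84.30 82.36,77.33" fill="none" stroke="#008000"/>
  <polygon points="59.66,70.61 171.19,70.61 171.19,90.80 59.66,90.80" fill="none" stroke="#0000ff"/>
  <polygon points="115.24,132.82 112.88,125.54 106.69,121.05 99.03,121.05 92.84,125.54 90.48,132.82 92.84,140.10 99.03,144.59 106.69,144.59 112.88,140.10" fill="none" stroke="#008000"/>
  <polyline points="277.32,78.89 253.16,62.20 233.85,49.46 219.41,40.67 209.83,35.83 205.10,34.93" fill="none" stroke="#000000"/>
  <polyline points="66.76,78.48 62.95,72.27 76.27,71.68 96.32,75.81 112.72,83.76 115.10,94.61" fill="none" stroke="#0000ff"/>
</svg>

Each laser-on run becomes one SVG element. Flip Y back into SVG space with y_svg = 153.37 − y_machine.

Run 1: S594 ⇒ score layer `#008000`. The run returns to its start, so emit a `<polygon>` with points (Y-flipped): 37.18,70.26 39.40,64.81 45.23,64.02 48.84,68.66 46.62,74.11 40.79,74.90.

Run 2: the run's S594 means `#008000` (score). The run returns to its start, so emit a `<polygon>` with points (Y-flipped): 86.03,66.04 82.36,54.75 72.76,47.78 60.90,47.78 51.30,54.75 47.63,66.04 51.30,77.33 60.90,84.30 72.76,84.30 82.36,77.33.

Run 3: power S838 maps to stroke `#0000ff` (cut). The run returns to its start, so emit a `<polygon>` with points (Y-flipped): 59.66,70.61 171.19,70.61 171.19,90.80 59.66,90.80.

Run 4: the run's S594 means `#008000` (score). The run returns to its start, so emit a `<polygon>` with points (Y-flipped): 115.24,132.82 112.88,125.54 106.69,121.05 99.03,121.05 92.84,125.54 90.48,132.82 92.84,140.10 99.03,144.59 106.69,144.59 112.88,140.10.

Run 5: power S205 maps to stroke `#000000` (engrave). The run is open, so emit a `<polyline>` with points (Y-flipped): 277.32,78.89 253.16,62.20 233.85,49.46 219.41,40.67 209.83,35.83 205.10,34.93.

Run 6: power S838 maps to stroke `#0000ff` (cut). The run is open, so emit a `<polyline>` with points (Y-flipped): 66.76,78.48 62.95,72.27 76.27,71.68 96.32,75.81 112.72,83.76 115.10,94.61.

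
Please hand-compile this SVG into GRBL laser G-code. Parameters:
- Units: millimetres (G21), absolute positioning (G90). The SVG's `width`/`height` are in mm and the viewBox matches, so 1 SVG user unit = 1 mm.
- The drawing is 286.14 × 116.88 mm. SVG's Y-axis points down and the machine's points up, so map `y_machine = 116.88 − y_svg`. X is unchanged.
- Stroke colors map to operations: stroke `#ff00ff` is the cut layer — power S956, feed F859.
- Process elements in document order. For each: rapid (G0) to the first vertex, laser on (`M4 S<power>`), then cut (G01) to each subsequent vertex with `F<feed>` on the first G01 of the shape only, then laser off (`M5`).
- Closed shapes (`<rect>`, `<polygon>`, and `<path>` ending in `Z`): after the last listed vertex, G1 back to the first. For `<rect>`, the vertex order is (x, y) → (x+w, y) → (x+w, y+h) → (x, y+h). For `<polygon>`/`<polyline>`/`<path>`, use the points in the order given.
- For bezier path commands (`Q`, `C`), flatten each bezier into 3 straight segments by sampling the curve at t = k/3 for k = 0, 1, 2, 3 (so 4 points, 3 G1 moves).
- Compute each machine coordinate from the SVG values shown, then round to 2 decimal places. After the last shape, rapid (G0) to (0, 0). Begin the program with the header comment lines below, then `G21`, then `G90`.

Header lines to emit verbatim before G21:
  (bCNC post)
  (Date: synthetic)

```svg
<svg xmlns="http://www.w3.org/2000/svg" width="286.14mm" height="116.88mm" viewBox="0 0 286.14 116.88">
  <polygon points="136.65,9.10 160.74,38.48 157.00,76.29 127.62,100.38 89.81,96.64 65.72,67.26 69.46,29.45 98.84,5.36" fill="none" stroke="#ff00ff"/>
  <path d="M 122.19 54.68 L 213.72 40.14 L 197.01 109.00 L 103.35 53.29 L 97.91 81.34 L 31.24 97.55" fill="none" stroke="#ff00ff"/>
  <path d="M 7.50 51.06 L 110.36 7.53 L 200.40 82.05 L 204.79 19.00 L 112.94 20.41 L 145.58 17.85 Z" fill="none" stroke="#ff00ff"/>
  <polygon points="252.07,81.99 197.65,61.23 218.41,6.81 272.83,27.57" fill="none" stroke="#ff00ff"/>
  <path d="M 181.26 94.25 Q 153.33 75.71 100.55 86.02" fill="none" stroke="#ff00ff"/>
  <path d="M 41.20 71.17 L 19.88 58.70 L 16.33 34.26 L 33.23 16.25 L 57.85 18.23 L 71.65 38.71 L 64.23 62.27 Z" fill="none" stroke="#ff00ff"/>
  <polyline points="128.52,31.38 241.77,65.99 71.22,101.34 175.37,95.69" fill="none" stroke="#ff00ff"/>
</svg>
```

(bCNC post)
(Date: synthetic)
G21
G90
G0 X136.65 Y107.78
M4 S956
G01 X160.74 Y78.40 F859
G01 X157.00 Y40.59
G01 X127.62 Y16.50
G01 X89.81 Y20.24
G01 X65.72 Y49.62
G01 X69.46 Y87.43
G01 X98.84 Y111.52
G01 X136.65 Y107.78
M5
G0 X122.19 Y62.20
M4 S956
G01 X213.72 Y76.74 F859
G01 X197.01 Y7.88
G01 X103.35 Y63.59
G01 X97.91 Y35.54
G01 X31.24 Y19.33
M5
G0 X7.50 Y65.82
M4 S956
G01 X110.36 Y109.35 F859
G01 X200.40 Y34.83
G01 X204.79 Y97.88
G01 X112.94 Y96.47
G01 X145.58 Y99.03
G01 X7.50 Y65.82
M5
G0 X252.07 Y34.89
M4 S956
G01 X197.65 Y55.65 F859
G01 X218.41 Y110.07
G01 X272.83 Y89.31
G01 X252.07 Y34.89
M5
G0 X181.26 Y22.63
M4 S956
G01 X159.88 Y31.78 F859
G01 X132.98 Y34.53
G01 X100.55 Y30.86
M5
G0 X41.20 Y45.71
M4 S956
G01 X19.88 Y58.18 F859
G01 X16.33 Y82.62
G01 X33.23 Y100.63
G01 X57.85 Y98.65
G01 X71.65 Y78.17
G01 X64.23 Y54.61
G01 X41.20 Y45.71
M5
G0 X128.52 Y85.50
M4 S956
G01 X241.77 Y50.89 F859
G01 X71.22 Y15.54
G01 X175.37 Y21.19
M5
G0 X0.00 Y0.00

1 u = 1 mm; y_m = 116.88 − y.

[1] `<polygon>` regular polygon, #ff00ff→cut S956 F859: (136.65,107.78) → (160.74,78.40) → (157.00,40.59) → (127.62,16.50) → (89.81,20.24) → (65.72,49.62) → (69.46,87.43) → (98.84,111.52) → (136.65,107.78) (closed)

[2] `<path>` open polyline, #ff00ff→cut S956 F859: (122.19,62.20) → (213.72,76.74) → (197.01,7.88) → (103.35,63.59) → (97.91,35.54) → (31.24,19.33)

[3] `<path>` closed polygon, #ff00ff→cut S956 F859: (7.50,65.82) → (110.36,109.35) → (200.40,34.83) → (204.79,97.88) → (112.94,96.47) → (145.58,99.03) → (7.50,65.82) (closed)

[4] `<polygon>` regular polygon, #ff00ff→cut S956 F859: (252.07,34.89) → (197.65,55.65) → (218.41,110.07) → (272.83,89.31) → (252.07,34.89) (closed)

[5] `<path>` quadratic bezier, #ff00ff→cut S956 F859: (181.26,22.63) → (159.88,31.78) → (132.98,34.53) → (100.55,30.86)

[6] `<path>` regular polygon, #ff00ff→cut S956 F859: (41.20,45.71) → (19.88,58.18) → (16.33,82.62) → (33.23,100.63) → (57.85,98.65) → (71.65,78.17) → (64.23,54.61) → (41.20,45.71) (closed)

[7] `<polyline>` open polyline, #ff00ff→cut S956 F859: (128.52,85.50) → (241.77,50.89) → (71.22,15.54) → (175.37,21.19)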